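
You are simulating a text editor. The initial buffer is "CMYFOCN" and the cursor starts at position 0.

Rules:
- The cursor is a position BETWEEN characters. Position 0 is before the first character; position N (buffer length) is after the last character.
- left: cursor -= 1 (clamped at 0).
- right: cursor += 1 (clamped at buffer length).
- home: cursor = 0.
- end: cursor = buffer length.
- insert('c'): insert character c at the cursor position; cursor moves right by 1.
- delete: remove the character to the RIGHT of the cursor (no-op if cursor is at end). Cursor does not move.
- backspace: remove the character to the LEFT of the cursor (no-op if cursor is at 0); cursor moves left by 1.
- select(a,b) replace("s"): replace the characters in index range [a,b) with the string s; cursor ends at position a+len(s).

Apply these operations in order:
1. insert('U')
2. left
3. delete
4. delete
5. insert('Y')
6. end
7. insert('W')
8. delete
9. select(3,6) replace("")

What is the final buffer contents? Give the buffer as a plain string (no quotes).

Answer: YMYNW

Derivation:
After op 1 (insert('U')): buf='UCMYFOCN' cursor=1
After op 2 (left): buf='UCMYFOCN' cursor=0
After op 3 (delete): buf='CMYFOCN' cursor=0
After op 4 (delete): buf='MYFOCN' cursor=0
After op 5 (insert('Y')): buf='YMYFOCN' cursor=1
After op 6 (end): buf='YMYFOCN' cursor=7
After op 7 (insert('W')): buf='YMYFOCNW' cursor=8
After op 8 (delete): buf='YMYFOCNW' cursor=8
After op 9 (select(3,6) replace("")): buf='YMYNW' cursor=3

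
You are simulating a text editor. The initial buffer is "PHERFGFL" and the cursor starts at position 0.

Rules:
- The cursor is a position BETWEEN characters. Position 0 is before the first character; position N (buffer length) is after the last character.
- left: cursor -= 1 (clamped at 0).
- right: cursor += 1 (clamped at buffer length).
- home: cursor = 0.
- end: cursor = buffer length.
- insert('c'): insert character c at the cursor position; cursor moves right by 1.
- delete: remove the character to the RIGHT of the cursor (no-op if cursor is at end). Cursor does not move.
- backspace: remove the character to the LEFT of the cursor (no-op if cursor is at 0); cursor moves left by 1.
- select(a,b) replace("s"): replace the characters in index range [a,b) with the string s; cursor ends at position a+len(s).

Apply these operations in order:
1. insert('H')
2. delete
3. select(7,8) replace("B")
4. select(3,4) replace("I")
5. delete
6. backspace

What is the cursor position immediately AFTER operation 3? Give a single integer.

After op 1 (insert('H')): buf='HPHERFGFL' cursor=1
After op 2 (delete): buf='HHERFGFL' cursor=1
After op 3 (select(7,8) replace("B")): buf='HHERFGFB' cursor=8

Answer: 8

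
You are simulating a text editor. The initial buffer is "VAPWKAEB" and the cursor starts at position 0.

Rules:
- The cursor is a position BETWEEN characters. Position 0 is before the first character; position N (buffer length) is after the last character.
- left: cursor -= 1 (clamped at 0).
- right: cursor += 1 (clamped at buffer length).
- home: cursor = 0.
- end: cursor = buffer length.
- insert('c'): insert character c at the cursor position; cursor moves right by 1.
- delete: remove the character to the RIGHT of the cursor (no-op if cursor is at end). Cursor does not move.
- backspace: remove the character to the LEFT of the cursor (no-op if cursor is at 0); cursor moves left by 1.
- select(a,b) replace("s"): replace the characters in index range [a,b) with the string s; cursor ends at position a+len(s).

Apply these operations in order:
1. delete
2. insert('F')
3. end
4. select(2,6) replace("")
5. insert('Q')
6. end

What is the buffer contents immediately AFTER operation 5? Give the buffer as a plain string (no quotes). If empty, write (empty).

After op 1 (delete): buf='APWKAEB' cursor=0
After op 2 (insert('F')): buf='FAPWKAEB' cursor=1
After op 3 (end): buf='FAPWKAEB' cursor=8
After op 4 (select(2,6) replace("")): buf='FAEB' cursor=2
After op 5 (insert('Q')): buf='FAQEB' cursor=3

Answer: FAQEB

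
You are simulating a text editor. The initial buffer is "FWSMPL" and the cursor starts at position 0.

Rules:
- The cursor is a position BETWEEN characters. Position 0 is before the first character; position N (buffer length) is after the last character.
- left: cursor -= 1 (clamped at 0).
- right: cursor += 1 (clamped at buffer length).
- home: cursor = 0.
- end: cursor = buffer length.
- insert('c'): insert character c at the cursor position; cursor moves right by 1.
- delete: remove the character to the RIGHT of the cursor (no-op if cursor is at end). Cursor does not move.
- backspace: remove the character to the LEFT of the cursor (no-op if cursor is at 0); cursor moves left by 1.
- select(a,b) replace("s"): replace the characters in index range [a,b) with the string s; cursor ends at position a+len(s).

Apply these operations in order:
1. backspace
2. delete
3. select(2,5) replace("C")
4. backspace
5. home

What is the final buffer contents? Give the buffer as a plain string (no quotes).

After op 1 (backspace): buf='FWSMPL' cursor=0
After op 2 (delete): buf='WSMPL' cursor=0
After op 3 (select(2,5) replace("C")): buf='WSC' cursor=3
After op 4 (backspace): buf='WS' cursor=2
After op 5 (home): buf='WS' cursor=0

Answer: WS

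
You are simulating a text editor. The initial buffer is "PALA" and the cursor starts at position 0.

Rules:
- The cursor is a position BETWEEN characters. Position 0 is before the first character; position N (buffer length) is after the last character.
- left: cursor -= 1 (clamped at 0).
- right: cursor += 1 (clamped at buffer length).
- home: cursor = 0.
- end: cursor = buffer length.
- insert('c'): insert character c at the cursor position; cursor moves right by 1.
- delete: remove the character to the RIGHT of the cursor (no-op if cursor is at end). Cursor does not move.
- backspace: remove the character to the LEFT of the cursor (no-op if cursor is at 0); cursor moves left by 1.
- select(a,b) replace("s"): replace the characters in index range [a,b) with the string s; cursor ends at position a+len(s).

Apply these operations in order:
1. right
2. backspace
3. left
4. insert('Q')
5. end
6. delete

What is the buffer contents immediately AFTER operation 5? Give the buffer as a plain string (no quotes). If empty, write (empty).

Answer: QALA

Derivation:
After op 1 (right): buf='PALA' cursor=1
After op 2 (backspace): buf='ALA' cursor=0
After op 3 (left): buf='ALA' cursor=0
After op 4 (insert('Q')): buf='QALA' cursor=1
After op 5 (end): buf='QALA' cursor=4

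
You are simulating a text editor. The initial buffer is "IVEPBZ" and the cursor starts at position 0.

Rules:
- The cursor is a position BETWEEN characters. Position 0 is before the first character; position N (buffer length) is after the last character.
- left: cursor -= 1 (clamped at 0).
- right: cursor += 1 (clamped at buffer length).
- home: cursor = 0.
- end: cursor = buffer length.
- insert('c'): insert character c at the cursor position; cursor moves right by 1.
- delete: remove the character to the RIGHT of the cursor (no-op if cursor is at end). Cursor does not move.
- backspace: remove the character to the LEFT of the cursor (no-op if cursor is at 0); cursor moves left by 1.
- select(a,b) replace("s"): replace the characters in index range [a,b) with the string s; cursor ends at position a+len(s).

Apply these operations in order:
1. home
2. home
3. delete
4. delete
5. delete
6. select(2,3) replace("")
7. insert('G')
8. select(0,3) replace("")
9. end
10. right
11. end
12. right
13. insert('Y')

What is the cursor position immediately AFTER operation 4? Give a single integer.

Answer: 0

Derivation:
After op 1 (home): buf='IVEPBZ' cursor=0
After op 2 (home): buf='IVEPBZ' cursor=0
After op 3 (delete): buf='VEPBZ' cursor=0
After op 4 (delete): buf='EPBZ' cursor=0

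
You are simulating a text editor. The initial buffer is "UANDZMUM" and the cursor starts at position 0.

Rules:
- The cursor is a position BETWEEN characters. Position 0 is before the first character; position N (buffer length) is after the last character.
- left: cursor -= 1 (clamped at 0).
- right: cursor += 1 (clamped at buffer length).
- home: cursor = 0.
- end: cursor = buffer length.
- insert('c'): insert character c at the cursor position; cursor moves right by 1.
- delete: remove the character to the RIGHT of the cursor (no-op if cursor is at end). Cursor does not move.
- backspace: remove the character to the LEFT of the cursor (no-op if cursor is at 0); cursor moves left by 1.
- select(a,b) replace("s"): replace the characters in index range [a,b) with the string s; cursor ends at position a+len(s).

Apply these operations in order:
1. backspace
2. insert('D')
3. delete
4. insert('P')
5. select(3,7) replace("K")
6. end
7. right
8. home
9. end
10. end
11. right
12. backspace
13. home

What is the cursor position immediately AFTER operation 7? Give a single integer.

After op 1 (backspace): buf='UANDZMUM' cursor=0
After op 2 (insert('D')): buf='DUANDZMUM' cursor=1
After op 3 (delete): buf='DANDZMUM' cursor=1
After op 4 (insert('P')): buf='DPANDZMUM' cursor=2
After op 5 (select(3,7) replace("K")): buf='DPAKUM' cursor=4
After op 6 (end): buf='DPAKUM' cursor=6
After op 7 (right): buf='DPAKUM' cursor=6

Answer: 6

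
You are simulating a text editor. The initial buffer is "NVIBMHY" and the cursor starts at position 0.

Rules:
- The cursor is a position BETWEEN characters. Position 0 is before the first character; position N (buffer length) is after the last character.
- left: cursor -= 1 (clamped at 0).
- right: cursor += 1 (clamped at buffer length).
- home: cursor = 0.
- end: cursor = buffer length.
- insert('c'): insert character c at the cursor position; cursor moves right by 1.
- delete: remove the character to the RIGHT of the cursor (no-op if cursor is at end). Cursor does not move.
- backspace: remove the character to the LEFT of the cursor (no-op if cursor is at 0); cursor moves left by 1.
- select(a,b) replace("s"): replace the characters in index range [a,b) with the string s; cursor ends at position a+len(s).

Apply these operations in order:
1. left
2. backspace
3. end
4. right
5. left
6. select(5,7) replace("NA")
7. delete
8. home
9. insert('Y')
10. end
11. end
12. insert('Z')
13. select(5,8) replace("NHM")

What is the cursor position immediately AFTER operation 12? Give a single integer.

After op 1 (left): buf='NVIBMHY' cursor=0
After op 2 (backspace): buf='NVIBMHY' cursor=0
After op 3 (end): buf='NVIBMHY' cursor=7
After op 4 (right): buf='NVIBMHY' cursor=7
After op 5 (left): buf='NVIBMHY' cursor=6
After op 6 (select(5,7) replace("NA")): buf='NVIBMNA' cursor=7
After op 7 (delete): buf='NVIBMNA' cursor=7
After op 8 (home): buf='NVIBMNA' cursor=0
After op 9 (insert('Y')): buf='YNVIBMNA' cursor=1
After op 10 (end): buf='YNVIBMNA' cursor=8
After op 11 (end): buf='YNVIBMNA' cursor=8
After op 12 (insert('Z')): buf='YNVIBMNAZ' cursor=9

Answer: 9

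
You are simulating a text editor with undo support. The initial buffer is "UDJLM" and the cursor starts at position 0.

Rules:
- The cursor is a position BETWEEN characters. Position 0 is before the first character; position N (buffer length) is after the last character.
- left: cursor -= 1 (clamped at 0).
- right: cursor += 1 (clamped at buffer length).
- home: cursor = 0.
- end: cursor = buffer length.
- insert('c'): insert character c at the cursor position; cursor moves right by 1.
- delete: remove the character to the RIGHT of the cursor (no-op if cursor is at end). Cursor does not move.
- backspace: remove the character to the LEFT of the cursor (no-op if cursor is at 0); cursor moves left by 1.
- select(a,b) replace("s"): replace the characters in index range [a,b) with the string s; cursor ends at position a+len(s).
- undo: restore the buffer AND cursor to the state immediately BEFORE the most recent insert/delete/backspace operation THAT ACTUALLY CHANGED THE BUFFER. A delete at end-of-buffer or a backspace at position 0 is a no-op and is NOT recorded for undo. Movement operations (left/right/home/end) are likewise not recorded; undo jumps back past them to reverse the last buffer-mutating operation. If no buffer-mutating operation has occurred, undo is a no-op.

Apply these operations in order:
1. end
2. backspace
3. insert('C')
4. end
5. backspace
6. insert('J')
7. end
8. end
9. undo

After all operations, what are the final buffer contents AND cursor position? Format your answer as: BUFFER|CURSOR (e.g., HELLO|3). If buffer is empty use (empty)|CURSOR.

After op 1 (end): buf='UDJLM' cursor=5
After op 2 (backspace): buf='UDJL' cursor=4
After op 3 (insert('C')): buf='UDJLC' cursor=5
After op 4 (end): buf='UDJLC' cursor=5
After op 5 (backspace): buf='UDJL' cursor=4
After op 6 (insert('J')): buf='UDJLJ' cursor=5
After op 7 (end): buf='UDJLJ' cursor=5
After op 8 (end): buf='UDJLJ' cursor=5
After op 9 (undo): buf='UDJL' cursor=4

Answer: UDJL|4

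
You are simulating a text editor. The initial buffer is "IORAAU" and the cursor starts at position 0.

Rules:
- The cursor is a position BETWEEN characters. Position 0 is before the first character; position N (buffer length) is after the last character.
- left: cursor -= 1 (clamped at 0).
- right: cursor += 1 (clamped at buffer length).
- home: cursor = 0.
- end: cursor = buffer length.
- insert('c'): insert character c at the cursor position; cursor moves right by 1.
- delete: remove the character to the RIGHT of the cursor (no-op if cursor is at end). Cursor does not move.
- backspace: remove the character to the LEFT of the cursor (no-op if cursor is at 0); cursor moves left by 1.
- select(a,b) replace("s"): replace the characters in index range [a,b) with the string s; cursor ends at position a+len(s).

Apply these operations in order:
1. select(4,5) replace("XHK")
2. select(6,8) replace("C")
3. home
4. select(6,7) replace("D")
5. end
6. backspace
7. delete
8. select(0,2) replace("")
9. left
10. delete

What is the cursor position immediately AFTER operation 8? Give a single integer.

After op 1 (select(4,5) replace("XHK")): buf='IORAXHKU' cursor=7
After op 2 (select(6,8) replace("C")): buf='IORAXHC' cursor=7
After op 3 (home): buf='IORAXHC' cursor=0
After op 4 (select(6,7) replace("D")): buf='IORAXHD' cursor=7
After op 5 (end): buf='IORAXHD' cursor=7
After op 6 (backspace): buf='IORAXH' cursor=6
After op 7 (delete): buf='IORAXH' cursor=6
After op 8 (select(0,2) replace("")): buf='RAXH' cursor=0

Answer: 0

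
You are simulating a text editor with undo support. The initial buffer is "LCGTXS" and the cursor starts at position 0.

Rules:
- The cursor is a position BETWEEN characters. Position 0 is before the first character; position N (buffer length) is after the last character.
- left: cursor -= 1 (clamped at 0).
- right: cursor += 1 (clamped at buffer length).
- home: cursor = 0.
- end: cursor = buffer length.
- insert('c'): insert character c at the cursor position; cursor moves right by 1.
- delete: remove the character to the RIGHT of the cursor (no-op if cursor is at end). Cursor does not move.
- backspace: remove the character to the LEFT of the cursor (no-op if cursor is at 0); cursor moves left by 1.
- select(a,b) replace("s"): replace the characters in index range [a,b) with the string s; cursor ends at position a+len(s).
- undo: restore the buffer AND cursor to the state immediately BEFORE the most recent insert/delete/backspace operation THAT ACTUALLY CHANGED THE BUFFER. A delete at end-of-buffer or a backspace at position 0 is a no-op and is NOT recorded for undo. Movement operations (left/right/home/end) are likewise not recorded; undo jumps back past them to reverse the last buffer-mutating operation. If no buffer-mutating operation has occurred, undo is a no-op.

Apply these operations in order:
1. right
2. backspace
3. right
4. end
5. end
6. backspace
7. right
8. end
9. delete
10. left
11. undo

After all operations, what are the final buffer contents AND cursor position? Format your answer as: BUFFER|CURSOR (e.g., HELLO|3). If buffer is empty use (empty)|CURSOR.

After op 1 (right): buf='LCGTXS' cursor=1
After op 2 (backspace): buf='CGTXS' cursor=0
After op 3 (right): buf='CGTXS' cursor=1
After op 4 (end): buf='CGTXS' cursor=5
After op 5 (end): buf='CGTXS' cursor=5
After op 6 (backspace): buf='CGTX' cursor=4
After op 7 (right): buf='CGTX' cursor=4
After op 8 (end): buf='CGTX' cursor=4
After op 9 (delete): buf='CGTX' cursor=4
After op 10 (left): buf='CGTX' cursor=3
After op 11 (undo): buf='CGTXS' cursor=5

Answer: CGTXS|5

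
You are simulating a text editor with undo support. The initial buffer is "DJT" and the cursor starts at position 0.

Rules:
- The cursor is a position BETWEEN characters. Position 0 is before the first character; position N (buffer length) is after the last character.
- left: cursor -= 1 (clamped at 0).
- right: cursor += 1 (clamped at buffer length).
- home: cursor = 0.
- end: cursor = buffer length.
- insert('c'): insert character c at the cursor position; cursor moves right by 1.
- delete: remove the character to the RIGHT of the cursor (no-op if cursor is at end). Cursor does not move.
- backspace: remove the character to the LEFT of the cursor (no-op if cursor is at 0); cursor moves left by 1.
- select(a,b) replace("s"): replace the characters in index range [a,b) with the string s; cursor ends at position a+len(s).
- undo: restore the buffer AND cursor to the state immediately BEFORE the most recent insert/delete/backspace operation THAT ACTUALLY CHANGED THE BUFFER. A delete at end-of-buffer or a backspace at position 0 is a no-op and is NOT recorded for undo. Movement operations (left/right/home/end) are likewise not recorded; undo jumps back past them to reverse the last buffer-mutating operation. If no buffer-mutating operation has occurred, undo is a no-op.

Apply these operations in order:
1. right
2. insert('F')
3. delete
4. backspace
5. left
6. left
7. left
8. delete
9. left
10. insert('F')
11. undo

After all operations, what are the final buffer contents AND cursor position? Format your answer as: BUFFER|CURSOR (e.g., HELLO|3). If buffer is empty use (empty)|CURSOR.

Answer: T|0

Derivation:
After op 1 (right): buf='DJT' cursor=1
After op 2 (insert('F')): buf='DFJT' cursor=2
After op 3 (delete): buf='DFT' cursor=2
After op 4 (backspace): buf='DT' cursor=1
After op 5 (left): buf='DT' cursor=0
After op 6 (left): buf='DT' cursor=0
After op 7 (left): buf='DT' cursor=0
After op 8 (delete): buf='T' cursor=0
After op 9 (left): buf='T' cursor=0
After op 10 (insert('F')): buf='FT' cursor=1
After op 11 (undo): buf='T' cursor=0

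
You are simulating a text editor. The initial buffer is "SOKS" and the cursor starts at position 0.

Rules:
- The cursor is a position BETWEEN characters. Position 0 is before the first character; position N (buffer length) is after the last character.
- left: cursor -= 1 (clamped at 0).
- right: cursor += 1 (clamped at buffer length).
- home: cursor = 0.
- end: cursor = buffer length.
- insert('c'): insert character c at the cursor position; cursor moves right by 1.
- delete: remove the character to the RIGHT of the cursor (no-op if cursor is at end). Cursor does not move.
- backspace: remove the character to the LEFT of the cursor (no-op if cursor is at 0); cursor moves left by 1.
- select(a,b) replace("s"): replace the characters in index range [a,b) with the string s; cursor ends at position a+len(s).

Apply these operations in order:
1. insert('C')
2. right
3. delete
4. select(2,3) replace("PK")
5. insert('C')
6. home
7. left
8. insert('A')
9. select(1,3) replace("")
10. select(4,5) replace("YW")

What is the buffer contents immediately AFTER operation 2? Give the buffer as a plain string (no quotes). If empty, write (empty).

Answer: CSOKS

Derivation:
After op 1 (insert('C')): buf='CSOKS' cursor=1
After op 2 (right): buf='CSOKS' cursor=2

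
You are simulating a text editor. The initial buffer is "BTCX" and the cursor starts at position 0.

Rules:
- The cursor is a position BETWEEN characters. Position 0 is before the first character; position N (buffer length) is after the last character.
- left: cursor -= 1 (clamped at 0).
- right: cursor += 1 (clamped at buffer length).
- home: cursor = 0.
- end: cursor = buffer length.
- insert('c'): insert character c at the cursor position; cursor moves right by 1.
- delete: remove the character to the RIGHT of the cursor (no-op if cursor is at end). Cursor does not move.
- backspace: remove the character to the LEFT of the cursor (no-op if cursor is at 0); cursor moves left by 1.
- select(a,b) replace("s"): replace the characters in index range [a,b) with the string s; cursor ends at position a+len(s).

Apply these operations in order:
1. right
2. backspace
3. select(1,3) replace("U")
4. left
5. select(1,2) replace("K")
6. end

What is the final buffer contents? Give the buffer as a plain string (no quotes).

After op 1 (right): buf='BTCX' cursor=1
After op 2 (backspace): buf='TCX' cursor=0
After op 3 (select(1,3) replace("U")): buf='TU' cursor=2
After op 4 (left): buf='TU' cursor=1
After op 5 (select(1,2) replace("K")): buf='TK' cursor=2
After op 6 (end): buf='TK' cursor=2

Answer: TK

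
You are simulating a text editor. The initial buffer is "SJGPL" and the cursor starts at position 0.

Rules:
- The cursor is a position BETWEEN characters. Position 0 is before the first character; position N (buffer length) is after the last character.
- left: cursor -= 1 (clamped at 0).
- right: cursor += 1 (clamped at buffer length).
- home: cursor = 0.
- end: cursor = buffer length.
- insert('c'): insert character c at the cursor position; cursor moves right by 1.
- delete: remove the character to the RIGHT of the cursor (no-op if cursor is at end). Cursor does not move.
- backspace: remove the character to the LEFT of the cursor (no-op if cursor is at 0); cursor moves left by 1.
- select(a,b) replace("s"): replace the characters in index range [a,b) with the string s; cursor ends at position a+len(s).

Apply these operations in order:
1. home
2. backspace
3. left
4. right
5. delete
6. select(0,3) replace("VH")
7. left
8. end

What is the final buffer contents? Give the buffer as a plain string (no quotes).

After op 1 (home): buf='SJGPL' cursor=0
After op 2 (backspace): buf='SJGPL' cursor=0
After op 3 (left): buf='SJGPL' cursor=0
After op 4 (right): buf='SJGPL' cursor=1
After op 5 (delete): buf='SGPL' cursor=1
After op 6 (select(0,3) replace("VH")): buf='VHL' cursor=2
After op 7 (left): buf='VHL' cursor=1
After op 8 (end): buf='VHL' cursor=3

Answer: VHL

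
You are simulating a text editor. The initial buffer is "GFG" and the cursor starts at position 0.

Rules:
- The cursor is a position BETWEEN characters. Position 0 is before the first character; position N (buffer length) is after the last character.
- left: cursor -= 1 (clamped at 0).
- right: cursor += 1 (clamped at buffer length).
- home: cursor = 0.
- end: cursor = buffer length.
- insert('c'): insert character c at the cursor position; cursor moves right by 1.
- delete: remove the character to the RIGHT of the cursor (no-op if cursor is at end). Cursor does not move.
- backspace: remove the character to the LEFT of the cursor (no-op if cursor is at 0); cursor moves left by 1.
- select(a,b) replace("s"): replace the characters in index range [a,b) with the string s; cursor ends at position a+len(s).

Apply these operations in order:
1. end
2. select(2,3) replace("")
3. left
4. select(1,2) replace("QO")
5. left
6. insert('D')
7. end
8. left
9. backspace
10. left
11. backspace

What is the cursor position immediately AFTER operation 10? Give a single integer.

Answer: 1

Derivation:
After op 1 (end): buf='GFG' cursor=3
After op 2 (select(2,3) replace("")): buf='GF' cursor=2
After op 3 (left): buf='GF' cursor=1
After op 4 (select(1,2) replace("QO")): buf='GQO' cursor=3
After op 5 (left): buf='GQO' cursor=2
After op 6 (insert('D')): buf='GQDO' cursor=3
After op 7 (end): buf='GQDO' cursor=4
After op 8 (left): buf='GQDO' cursor=3
After op 9 (backspace): buf='GQO' cursor=2
After op 10 (left): buf='GQO' cursor=1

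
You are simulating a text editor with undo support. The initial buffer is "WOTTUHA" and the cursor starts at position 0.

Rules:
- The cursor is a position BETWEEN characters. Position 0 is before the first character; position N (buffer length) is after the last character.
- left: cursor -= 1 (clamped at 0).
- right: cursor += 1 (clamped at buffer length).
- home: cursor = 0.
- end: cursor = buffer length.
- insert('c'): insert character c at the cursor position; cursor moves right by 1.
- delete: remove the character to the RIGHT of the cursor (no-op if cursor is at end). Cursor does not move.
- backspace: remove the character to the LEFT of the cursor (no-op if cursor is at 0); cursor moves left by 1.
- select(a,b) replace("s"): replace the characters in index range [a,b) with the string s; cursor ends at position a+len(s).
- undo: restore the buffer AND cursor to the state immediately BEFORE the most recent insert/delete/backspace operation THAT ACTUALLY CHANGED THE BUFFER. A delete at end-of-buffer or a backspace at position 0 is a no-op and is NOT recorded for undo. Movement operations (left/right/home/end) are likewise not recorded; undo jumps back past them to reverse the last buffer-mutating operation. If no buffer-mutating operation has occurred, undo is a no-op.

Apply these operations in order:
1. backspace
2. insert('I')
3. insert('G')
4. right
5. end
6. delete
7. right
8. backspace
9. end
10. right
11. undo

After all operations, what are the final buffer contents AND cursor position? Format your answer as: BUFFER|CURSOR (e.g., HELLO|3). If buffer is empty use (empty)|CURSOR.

After op 1 (backspace): buf='WOTTUHA' cursor=0
After op 2 (insert('I')): buf='IWOTTUHA' cursor=1
After op 3 (insert('G')): buf='IGWOTTUHA' cursor=2
After op 4 (right): buf='IGWOTTUHA' cursor=3
After op 5 (end): buf='IGWOTTUHA' cursor=9
After op 6 (delete): buf='IGWOTTUHA' cursor=9
After op 7 (right): buf='IGWOTTUHA' cursor=9
After op 8 (backspace): buf='IGWOTTUH' cursor=8
After op 9 (end): buf='IGWOTTUH' cursor=8
After op 10 (right): buf='IGWOTTUH' cursor=8
After op 11 (undo): buf='IGWOTTUHA' cursor=9

Answer: IGWOTTUHA|9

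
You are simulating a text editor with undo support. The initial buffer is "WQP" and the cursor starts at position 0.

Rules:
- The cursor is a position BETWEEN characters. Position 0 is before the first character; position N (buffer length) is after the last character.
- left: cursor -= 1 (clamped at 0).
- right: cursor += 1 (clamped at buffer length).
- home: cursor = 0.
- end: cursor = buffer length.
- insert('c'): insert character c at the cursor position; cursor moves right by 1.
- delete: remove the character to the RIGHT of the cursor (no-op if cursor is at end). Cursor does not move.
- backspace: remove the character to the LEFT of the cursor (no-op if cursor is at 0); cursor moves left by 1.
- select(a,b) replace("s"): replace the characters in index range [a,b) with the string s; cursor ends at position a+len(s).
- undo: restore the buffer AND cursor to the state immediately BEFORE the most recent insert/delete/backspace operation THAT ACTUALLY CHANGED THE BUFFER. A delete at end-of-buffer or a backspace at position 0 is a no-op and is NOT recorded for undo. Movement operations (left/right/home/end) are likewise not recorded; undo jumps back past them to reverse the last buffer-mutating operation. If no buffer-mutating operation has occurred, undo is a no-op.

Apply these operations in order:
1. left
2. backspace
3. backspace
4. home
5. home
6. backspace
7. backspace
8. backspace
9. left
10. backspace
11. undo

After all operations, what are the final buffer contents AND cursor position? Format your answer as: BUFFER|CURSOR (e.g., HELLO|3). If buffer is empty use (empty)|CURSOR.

After op 1 (left): buf='WQP' cursor=0
After op 2 (backspace): buf='WQP' cursor=0
After op 3 (backspace): buf='WQP' cursor=0
After op 4 (home): buf='WQP' cursor=0
After op 5 (home): buf='WQP' cursor=0
After op 6 (backspace): buf='WQP' cursor=0
After op 7 (backspace): buf='WQP' cursor=0
After op 8 (backspace): buf='WQP' cursor=0
After op 9 (left): buf='WQP' cursor=0
After op 10 (backspace): buf='WQP' cursor=0
After op 11 (undo): buf='WQP' cursor=0

Answer: WQP|0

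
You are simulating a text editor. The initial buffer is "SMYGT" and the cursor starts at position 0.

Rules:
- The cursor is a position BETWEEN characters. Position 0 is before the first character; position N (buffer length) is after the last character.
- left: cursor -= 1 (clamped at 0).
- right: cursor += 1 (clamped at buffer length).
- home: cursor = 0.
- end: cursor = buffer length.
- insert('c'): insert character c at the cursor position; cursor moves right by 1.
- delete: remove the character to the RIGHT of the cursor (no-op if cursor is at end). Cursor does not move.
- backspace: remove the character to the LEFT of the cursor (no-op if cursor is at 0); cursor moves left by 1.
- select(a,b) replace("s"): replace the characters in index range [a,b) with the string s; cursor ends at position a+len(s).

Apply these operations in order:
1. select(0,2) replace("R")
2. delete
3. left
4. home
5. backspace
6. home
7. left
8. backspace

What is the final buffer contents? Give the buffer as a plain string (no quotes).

Answer: RGT

Derivation:
After op 1 (select(0,2) replace("R")): buf='RYGT' cursor=1
After op 2 (delete): buf='RGT' cursor=1
After op 3 (left): buf='RGT' cursor=0
After op 4 (home): buf='RGT' cursor=0
After op 5 (backspace): buf='RGT' cursor=0
After op 6 (home): buf='RGT' cursor=0
After op 7 (left): buf='RGT' cursor=0
After op 8 (backspace): buf='RGT' cursor=0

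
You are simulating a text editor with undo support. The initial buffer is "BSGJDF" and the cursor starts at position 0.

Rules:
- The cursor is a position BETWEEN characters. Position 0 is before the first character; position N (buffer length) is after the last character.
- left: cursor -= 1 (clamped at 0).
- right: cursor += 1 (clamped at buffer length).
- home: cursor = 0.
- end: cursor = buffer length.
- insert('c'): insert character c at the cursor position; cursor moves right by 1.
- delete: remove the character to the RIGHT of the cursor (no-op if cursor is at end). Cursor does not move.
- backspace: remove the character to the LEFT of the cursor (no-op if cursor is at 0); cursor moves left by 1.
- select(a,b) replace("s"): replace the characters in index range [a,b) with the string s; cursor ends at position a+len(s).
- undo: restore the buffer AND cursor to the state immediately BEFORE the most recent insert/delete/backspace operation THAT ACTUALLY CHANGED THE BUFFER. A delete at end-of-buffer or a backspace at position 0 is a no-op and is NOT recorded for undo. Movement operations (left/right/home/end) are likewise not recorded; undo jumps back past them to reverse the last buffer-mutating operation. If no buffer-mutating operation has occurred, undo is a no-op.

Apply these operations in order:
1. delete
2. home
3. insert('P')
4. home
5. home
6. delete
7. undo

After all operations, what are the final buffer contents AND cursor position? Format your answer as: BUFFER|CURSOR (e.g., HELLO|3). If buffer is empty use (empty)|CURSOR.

Answer: PSGJDF|0

Derivation:
After op 1 (delete): buf='SGJDF' cursor=0
After op 2 (home): buf='SGJDF' cursor=0
After op 3 (insert('P')): buf='PSGJDF' cursor=1
After op 4 (home): buf='PSGJDF' cursor=0
After op 5 (home): buf='PSGJDF' cursor=0
After op 6 (delete): buf='SGJDF' cursor=0
After op 7 (undo): buf='PSGJDF' cursor=0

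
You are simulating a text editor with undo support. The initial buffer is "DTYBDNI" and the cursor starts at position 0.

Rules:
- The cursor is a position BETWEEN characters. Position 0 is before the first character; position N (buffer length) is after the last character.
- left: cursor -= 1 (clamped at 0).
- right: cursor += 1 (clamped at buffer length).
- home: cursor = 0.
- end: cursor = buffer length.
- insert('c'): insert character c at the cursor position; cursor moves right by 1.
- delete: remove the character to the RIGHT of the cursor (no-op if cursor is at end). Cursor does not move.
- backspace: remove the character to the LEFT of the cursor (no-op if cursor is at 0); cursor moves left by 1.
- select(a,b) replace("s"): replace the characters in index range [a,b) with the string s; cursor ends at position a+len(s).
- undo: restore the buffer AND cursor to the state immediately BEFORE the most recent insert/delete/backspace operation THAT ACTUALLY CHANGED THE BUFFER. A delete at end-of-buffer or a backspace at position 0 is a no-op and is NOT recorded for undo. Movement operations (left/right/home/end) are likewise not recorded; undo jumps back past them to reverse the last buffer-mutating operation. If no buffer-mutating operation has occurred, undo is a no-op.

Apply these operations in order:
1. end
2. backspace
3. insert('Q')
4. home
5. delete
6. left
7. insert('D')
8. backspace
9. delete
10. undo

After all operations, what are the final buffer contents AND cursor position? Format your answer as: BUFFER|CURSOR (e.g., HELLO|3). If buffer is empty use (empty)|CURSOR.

Answer: TYBDNQ|0

Derivation:
After op 1 (end): buf='DTYBDNI' cursor=7
After op 2 (backspace): buf='DTYBDN' cursor=6
After op 3 (insert('Q')): buf='DTYBDNQ' cursor=7
After op 4 (home): buf='DTYBDNQ' cursor=0
After op 5 (delete): buf='TYBDNQ' cursor=0
After op 6 (left): buf='TYBDNQ' cursor=0
After op 7 (insert('D')): buf='DTYBDNQ' cursor=1
After op 8 (backspace): buf='TYBDNQ' cursor=0
After op 9 (delete): buf='YBDNQ' cursor=0
After op 10 (undo): buf='TYBDNQ' cursor=0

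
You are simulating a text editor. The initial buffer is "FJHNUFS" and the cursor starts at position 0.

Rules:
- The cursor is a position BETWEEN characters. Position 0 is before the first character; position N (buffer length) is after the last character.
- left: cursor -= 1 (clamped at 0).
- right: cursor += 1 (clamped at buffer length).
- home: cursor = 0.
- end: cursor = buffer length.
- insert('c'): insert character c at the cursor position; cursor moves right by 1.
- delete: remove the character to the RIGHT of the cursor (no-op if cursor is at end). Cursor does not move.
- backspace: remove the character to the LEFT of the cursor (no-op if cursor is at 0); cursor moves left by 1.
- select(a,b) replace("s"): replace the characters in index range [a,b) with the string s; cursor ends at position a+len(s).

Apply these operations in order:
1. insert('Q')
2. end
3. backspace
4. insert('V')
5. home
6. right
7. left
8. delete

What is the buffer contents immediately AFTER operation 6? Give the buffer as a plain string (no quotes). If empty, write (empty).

After op 1 (insert('Q')): buf='QFJHNUFS' cursor=1
After op 2 (end): buf='QFJHNUFS' cursor=8
After op 3 (backspace): buf='QFJHNUF' cursor=7
After op 4 (insert('V')): buf='QFJHNUFV' cursor=8
After op 5 (home): buf='QFJHNUFV' cursor=0
After op 6 (right): buf='QFJHNUFV' cursor=1

Answer: QFJHNUFV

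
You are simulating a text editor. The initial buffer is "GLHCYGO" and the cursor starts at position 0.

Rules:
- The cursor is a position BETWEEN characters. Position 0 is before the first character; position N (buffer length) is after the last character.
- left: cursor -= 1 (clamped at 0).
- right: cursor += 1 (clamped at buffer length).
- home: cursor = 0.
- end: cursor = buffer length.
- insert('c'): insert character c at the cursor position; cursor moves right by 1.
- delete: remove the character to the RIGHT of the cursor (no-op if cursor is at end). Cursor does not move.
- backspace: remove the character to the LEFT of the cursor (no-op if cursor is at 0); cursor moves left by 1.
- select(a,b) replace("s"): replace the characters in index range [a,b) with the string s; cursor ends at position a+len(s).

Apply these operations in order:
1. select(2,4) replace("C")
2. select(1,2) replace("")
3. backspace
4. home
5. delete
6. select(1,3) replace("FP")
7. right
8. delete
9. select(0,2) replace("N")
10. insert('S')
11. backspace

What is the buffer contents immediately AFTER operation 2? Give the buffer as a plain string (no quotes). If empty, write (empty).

After op 1 (select(2,4) replace("C")): buf='GLCYGO' cursor=3
After op 2 (select(1,2) replace("")): buf='GCYGO' cursor=1

Answer: GCYGO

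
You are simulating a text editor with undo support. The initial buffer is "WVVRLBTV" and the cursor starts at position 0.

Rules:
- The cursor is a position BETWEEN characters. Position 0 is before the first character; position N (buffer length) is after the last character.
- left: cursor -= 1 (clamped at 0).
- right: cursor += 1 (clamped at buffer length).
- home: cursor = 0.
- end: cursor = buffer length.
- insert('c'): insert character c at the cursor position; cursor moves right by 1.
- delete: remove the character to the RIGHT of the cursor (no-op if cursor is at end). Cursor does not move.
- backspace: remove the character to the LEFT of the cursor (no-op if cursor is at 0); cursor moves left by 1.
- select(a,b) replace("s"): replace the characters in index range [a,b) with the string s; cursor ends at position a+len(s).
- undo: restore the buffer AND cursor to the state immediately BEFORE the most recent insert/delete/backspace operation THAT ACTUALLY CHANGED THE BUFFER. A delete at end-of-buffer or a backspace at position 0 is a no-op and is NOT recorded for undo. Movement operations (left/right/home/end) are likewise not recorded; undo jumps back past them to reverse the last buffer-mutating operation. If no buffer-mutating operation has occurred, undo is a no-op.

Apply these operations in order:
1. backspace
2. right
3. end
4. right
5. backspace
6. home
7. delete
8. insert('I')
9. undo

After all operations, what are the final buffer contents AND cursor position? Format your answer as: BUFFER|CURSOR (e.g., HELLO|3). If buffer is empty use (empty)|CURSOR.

Answer: VVRLBT|0

Derivation:
After op 1 (backspace): buf='WVVRLBTV' cursor=0
After op 2 (right): buf='WVVRLBTV' cursor=1
After op 3 (end): buf='WVVRLBTV' cursor=8
After op 4 (right): buf='WVVRLBTV' cursor=8
After op 5 (backspace): buf='WVVRLBT' cursor=7
After op 6 (home): buf='WVVRLBT' cursor=0
After op 7 (delete): buf='VVRLBT' cursor=0
After op 8 (insert('I')): buf='IVVRLBT' cursor=1
After op 9 (undo): buf='VVRLBT' cursor=0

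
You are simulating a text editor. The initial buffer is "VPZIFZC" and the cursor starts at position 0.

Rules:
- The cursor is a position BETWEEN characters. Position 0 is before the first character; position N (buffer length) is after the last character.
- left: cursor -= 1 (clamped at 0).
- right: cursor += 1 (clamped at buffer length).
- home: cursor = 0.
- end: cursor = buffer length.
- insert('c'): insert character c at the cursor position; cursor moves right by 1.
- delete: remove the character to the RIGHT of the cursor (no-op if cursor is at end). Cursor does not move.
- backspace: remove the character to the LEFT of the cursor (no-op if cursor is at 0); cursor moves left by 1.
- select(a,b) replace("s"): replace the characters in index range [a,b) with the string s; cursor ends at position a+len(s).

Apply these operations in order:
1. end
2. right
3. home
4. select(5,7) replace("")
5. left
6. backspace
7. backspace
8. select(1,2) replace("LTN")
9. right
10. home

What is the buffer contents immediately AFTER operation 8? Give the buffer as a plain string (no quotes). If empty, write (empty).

Answer: VLTNF

Derivation:
After op 1 (end): buf='VPZIFZC' cursor=7
After op 2 (right): buf='VPZIFZC' cursor=7
After op 3 (home): buf='VPZIFZC' cursor=0
After op 4 (select(5,7) replace("")): buf='VPZIF' cursor=5
After op 5 (left): buf='VPZIF' cursor=4
After op 6 (backspace): buf='VPZF' cursor=3
After op 7 (backspace): buf='VPF' cursor=2
After op 8 (select(1,2) replace("LTN")): buf='VLTNF' cursor=4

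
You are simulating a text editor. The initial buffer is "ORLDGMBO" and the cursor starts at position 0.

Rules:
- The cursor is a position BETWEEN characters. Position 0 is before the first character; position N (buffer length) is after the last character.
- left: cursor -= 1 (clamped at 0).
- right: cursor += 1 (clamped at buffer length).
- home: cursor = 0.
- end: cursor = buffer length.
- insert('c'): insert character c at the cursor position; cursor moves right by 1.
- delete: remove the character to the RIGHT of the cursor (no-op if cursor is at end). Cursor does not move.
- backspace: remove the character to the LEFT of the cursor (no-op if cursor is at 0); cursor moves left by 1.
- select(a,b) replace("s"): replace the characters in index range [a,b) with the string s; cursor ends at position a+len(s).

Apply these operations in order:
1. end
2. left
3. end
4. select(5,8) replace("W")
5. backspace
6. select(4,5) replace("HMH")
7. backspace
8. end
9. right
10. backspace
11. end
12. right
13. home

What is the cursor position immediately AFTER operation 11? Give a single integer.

After op 1 (end): buf='ORLDGMBO' cursor=8
After op 2 (left): buf='ORLDGMBO' cursor=7
After op 3 (end): buf='ORLDGMBO' cursor=8
After op 4 (select(5,8) replace("W")): buf='ORLDGW' cursor=6
After op 5 (backspace): buf='ORLDG' cursor=5
After op 6 (select(4,5) replace("HMH")): buf='ORLDHMH' cursor=7
After op 7 (backspace): buf='ORLDHM' cursor=6
After op 8 (end): buf='ORLDHM' cursor=6
After op 9 (right): buf='ORLDHM' cursor=6
After op 10 (backspace): buf='ORLDH' cursor=5
After op 11 (end): buf='ORLDH' cursor=5

Answer: 5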